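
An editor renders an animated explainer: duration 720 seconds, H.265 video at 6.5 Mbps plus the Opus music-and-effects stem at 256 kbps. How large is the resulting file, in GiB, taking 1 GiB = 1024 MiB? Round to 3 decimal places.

0.566 GiB

Audio: 256 kbps = 0.256 Mbps.
Total bitrate: 6.5 + 0.256 = 6.756 Mbps.
Stream data: 6.756 Mbps × 720 s = 4864.3 Mb.
4,864 Mb = 608,040,000 bytes ÷ 1,073,741,824 = 0.5663 GiB.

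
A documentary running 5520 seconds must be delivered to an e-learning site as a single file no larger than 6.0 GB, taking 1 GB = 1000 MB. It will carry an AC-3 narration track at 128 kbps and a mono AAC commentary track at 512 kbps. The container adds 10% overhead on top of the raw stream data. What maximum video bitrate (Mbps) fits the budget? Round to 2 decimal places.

7.27 Mbps

Budget: 6.0 GB = 48000.0 Mb.
Stream payload after overhead: 48000.0 / 1.10 = 43636.4 Mb.
Total bitrate budget: 43636.4 Mb / 5520 s = 7.905 Mbps.
Audio total: 128 + 512 = 640 kbps = 0.640 Mbps.
Video: 7.905 − 0.640 = 7.265 Mbps.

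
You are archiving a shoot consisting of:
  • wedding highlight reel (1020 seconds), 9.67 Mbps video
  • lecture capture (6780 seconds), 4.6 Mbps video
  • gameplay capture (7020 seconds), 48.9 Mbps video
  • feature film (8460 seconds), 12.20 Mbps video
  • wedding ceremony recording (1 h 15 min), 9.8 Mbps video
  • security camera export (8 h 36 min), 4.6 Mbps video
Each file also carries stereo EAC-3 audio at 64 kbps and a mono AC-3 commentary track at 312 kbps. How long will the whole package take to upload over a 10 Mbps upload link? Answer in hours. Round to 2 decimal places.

19.34 hours

Audio total: 64 + 312 = 376 kbps = 0.376 Mbps.
wedding highlight reel: 10.046 Mbps × 1020 s = 10246.9 Mb
lecture capture: 4.976 Mbps × 6780 s = 33737.3 Mb
gameplay capture: 49.276 Mbps × 7020 s = 345917.5 Mb
feature film: 12.576 Mbps × 8460 s = 106393.0 Mb
wedding ceremony recording: 10.176 Mbps × 4500 s = 45792.0 Mb
security camera export: 4.976 Mbps × 30960 s = 154057.0 Mb
Total: 696143.6 Mb = 87018.0 MB.
At 10 Mbps: 696143.6 / 10 = 69614 s ≈ 19.3 hours.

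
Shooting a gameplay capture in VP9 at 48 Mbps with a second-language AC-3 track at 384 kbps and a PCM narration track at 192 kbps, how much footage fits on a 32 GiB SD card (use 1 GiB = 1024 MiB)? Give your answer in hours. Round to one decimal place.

1.6 hours

Audio total: 384 + 192 = 576 kbps = 0.576 Mbps.
Total bitrate: 48 + 0.576 = 48.576 Mbps.
Capacity: 32 GiB = 274,878 Mb.
Recording time: 274,878 / 48.576 = 5,659 s ≈ 1.57 hours.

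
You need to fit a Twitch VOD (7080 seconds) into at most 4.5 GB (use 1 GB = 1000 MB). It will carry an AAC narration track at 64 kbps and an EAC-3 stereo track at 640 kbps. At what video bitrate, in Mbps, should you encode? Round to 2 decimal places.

4.38 Mbps

Budget: 4.5 GB = 36000.0 Mb.
Total bitrate budget: 36000.0 Mb / 7080 s = 5.085 Mbps.
Audio total: 64 + 640 = 704 kbps = 0.704 Mbps.
Video: 5.085 − 0.704 = 4.381 Mbps.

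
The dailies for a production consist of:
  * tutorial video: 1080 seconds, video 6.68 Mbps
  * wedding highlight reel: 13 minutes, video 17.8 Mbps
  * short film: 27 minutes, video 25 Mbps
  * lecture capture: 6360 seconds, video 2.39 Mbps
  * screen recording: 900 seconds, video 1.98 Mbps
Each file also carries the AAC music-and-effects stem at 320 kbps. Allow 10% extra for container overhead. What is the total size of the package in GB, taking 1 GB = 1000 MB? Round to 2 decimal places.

11.28 GB

Audio: 320 kbps = 0.320 Mbps.
tutorial video: 7.000 Mbps × 1080 s × 1.10 = 8316.0 Mb
wedding highlight reel: 18.120 Mbps × 780 s × 1.10 = 15547.0 Mb
short film: 25.320 Mbps × 1620 s × 1.10 = 45120.2 Mb
lecture capture: 2.710 Mbps × 6360 s × 1.10 = 18959.2 Mb
screen recording: 2.300 Mbps × 900 s × 1.10 = 2277.0 Mb
Total: 90219.4 Mb = 11277.4 MB.
= 11.28 GB.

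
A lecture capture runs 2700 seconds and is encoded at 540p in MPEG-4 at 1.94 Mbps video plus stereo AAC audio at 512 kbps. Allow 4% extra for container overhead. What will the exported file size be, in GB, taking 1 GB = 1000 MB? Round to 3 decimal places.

0.861 GB

Audio: 512 kbps = 0.512 Mbps.
Total bitrate: 1.94 + 0.512 = 2.452 Mbps.
Stream data: 2.452 Mbps × 2700 s = 6620.4 Mb.
With 4% container overhead: ×1.04.
6,885 Mb ÷ 8 = 860.7 MB → 0.8607 GB.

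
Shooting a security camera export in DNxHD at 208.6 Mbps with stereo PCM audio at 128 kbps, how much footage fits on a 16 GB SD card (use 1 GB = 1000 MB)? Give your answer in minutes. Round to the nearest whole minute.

10 minutes

Audio: 128 kbps = 0.128 Mbps.
Total bitrate: 208.6 + 0.128 = 208.728 Mbps.
Capacity: 16 GB = 128,000 Mb.
Recording time: 128,000 / 208.728 = 613.2 s ≈ 10.2 minutes.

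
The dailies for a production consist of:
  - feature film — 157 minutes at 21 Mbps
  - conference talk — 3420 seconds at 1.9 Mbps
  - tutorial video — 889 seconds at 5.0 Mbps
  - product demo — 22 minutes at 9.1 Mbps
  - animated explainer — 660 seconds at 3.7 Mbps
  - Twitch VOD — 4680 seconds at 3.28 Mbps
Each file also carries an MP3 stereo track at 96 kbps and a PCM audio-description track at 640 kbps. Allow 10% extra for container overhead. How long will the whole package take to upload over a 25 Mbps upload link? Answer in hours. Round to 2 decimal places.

Audio total: 96 + 640 = 736 kbps = 0.736 Mbps.
feature film: 21.736 Mbps × 9420 s × 1.10 = 225228.4 Mb
conference talk: 2.636 Mbps × 3420 s × 1.10 = 9916.6 Mb
tutorial video: 5.736 Mbps × 889 s × 1.10 = 5609.2 Mb
product demo: 9.836 Mbps × 1320 s × 1.10 = 14281.9 Mb
animated explainer: 4.436 Mbps × 660 s × 1.10 = 3220.5 Mb
Twitch VOD: 4.016 Mbps × 4680 s × 1.10 = 20674.4 Mb
Total: 278931.1 Mb = 34866.4 MB.
At 25 Mbps: 278931.1 / 25 = 11157 s ≈ 3.1 hours.

3.10 hours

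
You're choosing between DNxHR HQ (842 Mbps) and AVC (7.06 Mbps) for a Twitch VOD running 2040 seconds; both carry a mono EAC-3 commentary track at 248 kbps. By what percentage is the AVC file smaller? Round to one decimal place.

Audio: 248 kbps = 0.248 Mbps.
DNxHR HQ: 842.248 Mbps × 2040 s = 1718185.9 Mb = 214.773 GB.
AVC: 7.308 Mbps × 2040 s = 14908.3 Mb = 1.864 GB.
Reduction: (1 − 1.864/214.773) × 100 = 99.13%.

99.1%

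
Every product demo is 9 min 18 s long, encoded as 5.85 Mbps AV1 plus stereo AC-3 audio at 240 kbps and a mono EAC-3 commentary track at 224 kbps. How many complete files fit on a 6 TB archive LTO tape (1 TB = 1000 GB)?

13623

9 min 18 s = 558 s
Audio total: 240 + 224 = 464 kbps = 0.464 Mbps.
Total bitrate: 6.314 Mbps.
Per item: 6.314 Mbps × 558 s = 3,523 Mb = 440.4 MB.
Capacity: 6 TB = 48,000,000 Mb; 13623.93 items → 13623 complete.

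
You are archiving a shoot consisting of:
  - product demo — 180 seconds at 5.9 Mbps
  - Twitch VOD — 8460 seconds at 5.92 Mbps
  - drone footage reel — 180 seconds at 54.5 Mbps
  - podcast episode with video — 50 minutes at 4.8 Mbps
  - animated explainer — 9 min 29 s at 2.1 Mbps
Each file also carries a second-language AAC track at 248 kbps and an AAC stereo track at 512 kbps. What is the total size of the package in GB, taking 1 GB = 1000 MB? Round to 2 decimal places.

Audio total: 248 + 512 = 760 kbps = 0.760 Mbps.
product demo: 6.660 Mbps × 180 s = 1198.8 Mb
Twitch VOD: 6.680 Mbps × 8460 s = 56512.8 Mb
drone footage reel: 55.260 Mbps × 180 s = 9946.8 Mb
podcast episode with video: 5.560 Mbps × 3000 s = 16680.0 Mb
animated explainer: 2.860 Mbps × 569 s = 1627.3 Mb
Total: 85965.7 Mb = 10745.7 MB.
= 10.75 GB.

10.75 GB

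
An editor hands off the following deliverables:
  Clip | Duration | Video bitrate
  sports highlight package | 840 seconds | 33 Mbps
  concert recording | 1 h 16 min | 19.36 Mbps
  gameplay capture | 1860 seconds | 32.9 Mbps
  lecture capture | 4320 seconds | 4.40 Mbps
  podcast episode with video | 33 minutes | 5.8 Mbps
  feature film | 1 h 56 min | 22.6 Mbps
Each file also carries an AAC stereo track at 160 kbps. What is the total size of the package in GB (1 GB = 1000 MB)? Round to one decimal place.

Audio: 160 kbps = 0.160 Mbps.
sports highlight package: 33.160 Mbps × 840 s = 27854.4 Mb
concert recording: 19.520 Mbps × 4560 s = 89011.2 Mb
gameplay capture: 33.060 Mbps × 1860 s = 61491.6 Mb
lecture capture: 4.560 Mbps × 4320 s = 19699.2 Mb
podcast episode with video: 5.960 Mbps × 1980 s = 11800.8 Mb
feature film: 22.760 Mbps × 6960 s = 158409.6 Mb
Total: 368266.8 Mb = 46033.3 MB.
= 46.03 GB.

46.0 GB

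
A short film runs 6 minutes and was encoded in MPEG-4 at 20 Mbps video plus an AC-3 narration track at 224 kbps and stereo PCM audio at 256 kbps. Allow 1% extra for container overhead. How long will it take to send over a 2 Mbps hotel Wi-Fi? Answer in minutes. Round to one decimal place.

62.1 minutes

6 min = 360 s
Audio total: 224 + 256 = 480 kbps = 0.480 Mbps.
Total bitrate: 20.480 Mbps.
File: 20.480 Mbps × 360 s = 7372.8 Mb.
With 1% container overhead: ×1.01. → 7446.5 Mb.
At 2 Mbps: 7446.5 / 2 = 3723.3 s ≈ 62.1 minutes.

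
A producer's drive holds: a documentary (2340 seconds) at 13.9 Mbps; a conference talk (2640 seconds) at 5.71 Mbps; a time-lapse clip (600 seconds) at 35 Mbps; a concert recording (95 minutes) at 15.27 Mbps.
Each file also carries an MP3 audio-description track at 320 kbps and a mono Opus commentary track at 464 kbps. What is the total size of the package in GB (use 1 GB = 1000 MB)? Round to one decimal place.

20.6 GB

Audio total: 320 + 464 = 784 kbps = 0.784 Mbps.
documentary: 14.684 Mbps × 2340 s = 34360.6 Mb
conference talk: 6.494 Mbps × 2640 s = 17144.2 Mb
time-lapse clip: 35.784 Mbps × 600 s = 21470.4 Mb
concert recording: 16.054 Mbps × 5700 s = 91507.8 Mb
Total: 164482.9 Mb = 20560.4 MB.
= 20.56 GB.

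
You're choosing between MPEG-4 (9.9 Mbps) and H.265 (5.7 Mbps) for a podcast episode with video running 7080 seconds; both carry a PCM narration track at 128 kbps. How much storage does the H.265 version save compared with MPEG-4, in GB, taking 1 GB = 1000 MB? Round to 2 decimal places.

3.72 GB

Audio: 128 kbps = 0.128 Mbps.
MPEG-4: 10.028 Mbps × 7080 s = 70998.2 Mb = 8.875 GB.
H.265: 5.828 Mbps × 7080 s = 41262.2 Mb = 5.158 GB.
Saving: 8.875 − 5.158 = 3.717 GB.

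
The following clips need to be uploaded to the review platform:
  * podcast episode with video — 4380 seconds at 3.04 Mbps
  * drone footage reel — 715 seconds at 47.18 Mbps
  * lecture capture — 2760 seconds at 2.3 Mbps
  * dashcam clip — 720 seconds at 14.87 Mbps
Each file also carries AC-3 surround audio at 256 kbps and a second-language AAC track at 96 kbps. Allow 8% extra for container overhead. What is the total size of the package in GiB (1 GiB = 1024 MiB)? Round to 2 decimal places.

8.44 GiB

Audio total: 256 + 96 = 352 kbps = 0.352 Mbps.
podcast episode with video: 3.392 Mbps × 4380 s × 1.08 = 16045.5 Mb
drone footage reel: 47.532 Mbps × 715 s × 1.08 = 36704.2 Mb
lecture capture: 2.652 Mbps × 2760 s × 1.08 = 7905.1 Mb
dashcam clip: 15.222 Mbps × 720 s × 1.08 = 11836.6 Mb
Total: 72491.4 Mb = 9061.4 MB.
= 8.439 GiB.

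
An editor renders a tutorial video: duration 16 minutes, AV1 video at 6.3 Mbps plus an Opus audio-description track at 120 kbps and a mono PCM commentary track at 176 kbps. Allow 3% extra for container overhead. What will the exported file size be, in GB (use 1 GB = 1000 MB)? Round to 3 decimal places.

16 min = 960 s
Audio total: 120 + 176 = 296 kbps = 0.296 Mbps.
Total bitrate: 6.3 + 0.296 = 6.596 Mbps.
Stream data: 6.596 Mbps × 960 s = 6332.2 Mb.
With 3% container overhead: ×1.03.
6,522 Mb ÷ 8 = 815.3 MB → 0.8153 GB.

0.815 GB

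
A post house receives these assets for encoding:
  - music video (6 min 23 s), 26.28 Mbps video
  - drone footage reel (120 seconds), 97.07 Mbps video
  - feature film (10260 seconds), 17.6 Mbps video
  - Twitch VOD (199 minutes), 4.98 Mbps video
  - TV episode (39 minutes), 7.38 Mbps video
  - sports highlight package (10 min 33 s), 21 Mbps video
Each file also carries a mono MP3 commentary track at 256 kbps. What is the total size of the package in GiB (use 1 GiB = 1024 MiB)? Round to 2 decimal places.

Audio: 256 kbps = 0.256 Mbps.
music video: 26.536 Mbps × 383 s = 10163.3 Mb
drone footage reel: 97.326 Mbps × 120 s = 11679.1 Mb
feature film: 17.856 Mbps × 10260 s = 183202.6 Mb
Twitch VOD: 5.236 Mbps × 11940 s = 62517.8 Mb
TV episode: 7.636 Mbps × 2340 s = 17868.2 Mb
sports highlight package: 21.256 Mbps × 633 s = 13455.0 Mb
Total: 298886.1 Mb = 37360.8 MB.
= 34.79 GiB.

34.79 GiB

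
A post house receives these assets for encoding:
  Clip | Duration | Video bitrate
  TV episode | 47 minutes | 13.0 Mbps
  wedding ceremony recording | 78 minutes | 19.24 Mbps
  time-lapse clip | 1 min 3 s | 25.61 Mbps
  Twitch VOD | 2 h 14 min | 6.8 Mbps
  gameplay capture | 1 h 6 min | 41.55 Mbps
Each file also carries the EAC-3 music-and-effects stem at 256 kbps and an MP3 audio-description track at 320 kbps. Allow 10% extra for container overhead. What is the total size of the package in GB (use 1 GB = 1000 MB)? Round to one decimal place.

49.3 GB

Audio total: 256 + 320 = 576 kbps = 0.576 Mbps.
TV episode: 13.576 Mbps × 2820 s × 1.10 = 42112.8 Mb
wedding ceremony recording: 19.816 Mbps × 4680 s × 1.10 = 102012.8 Mb
time-lapse clip: 26.186 Mbps × 63 s × 1.10 = 1814.7 Mb
Twitch VOD: 7.376 Mbps × 8040 s × 1.10 = 65233.3 Mb
gameplay capture: 42.126 Mbps × 3960 s × 1.10 = 183500.9 Mb
Total: 394674.4 Mb = 49334.3 MB.
= 49.33 GB.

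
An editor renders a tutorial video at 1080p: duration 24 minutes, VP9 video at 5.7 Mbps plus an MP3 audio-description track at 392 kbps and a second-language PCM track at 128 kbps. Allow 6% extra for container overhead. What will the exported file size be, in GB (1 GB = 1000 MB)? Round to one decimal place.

1.2 GB

24 min = 1440 s
Audio total: 392 + 128 = 520 kbps = 0.520 Mbps.
Total bitrate: 5.7 + 0.520 = 6.220 Mbps.
Stream data: 6.220 Mbps × 1440 s = 8956.8 Mb.
With 6% container overhead: ×1.06.
9,494 Mb ÷ 8 = 1,187 MB → 1.187 GB.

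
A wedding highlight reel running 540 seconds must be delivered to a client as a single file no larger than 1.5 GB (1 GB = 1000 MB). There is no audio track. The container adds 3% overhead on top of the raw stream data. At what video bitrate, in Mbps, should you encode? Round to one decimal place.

Budget: 1.5 GB = 12000.0 Mb.
Stream payload after overhead: 12000.0 / 1.03 = 11650.5 Mb.
Total bitrate budget: 11650.5 Mb / 540 s = 21.575 Mbps.

21.6 Mbps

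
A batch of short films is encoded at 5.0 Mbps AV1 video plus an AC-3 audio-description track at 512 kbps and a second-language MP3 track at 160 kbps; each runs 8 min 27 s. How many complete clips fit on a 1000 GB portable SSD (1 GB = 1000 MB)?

8 min 27 s = 507 s
Audio total: 512 + 160 = 672 kbps = 0.672 Mbps.
Total bitrate: 5.672 Mbps.
Per item: 5.672 Mbps × 507 s = 2,876 Mb = 359.5 MB.
Capacity: 1000 GB = 8,000,000 Mb; 2781.93 items → 2781 complete.

2781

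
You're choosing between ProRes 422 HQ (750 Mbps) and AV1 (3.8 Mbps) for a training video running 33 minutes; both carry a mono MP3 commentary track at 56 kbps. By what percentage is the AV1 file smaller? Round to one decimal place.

99.5%

33 min = 1980 s
Audio: 56 kbps = 0.056 Mbps.
ProRes 422 HQ: 750.056 Mbps × 1980 s = 1485110.9 Mb = 185.639 GB.
AV1: 3.856 Mbps × 1980 s = 7634.9 Mb = 0.954 GB.
Reduction: (1 − 0.954/185.639) × 100 = 99.49%.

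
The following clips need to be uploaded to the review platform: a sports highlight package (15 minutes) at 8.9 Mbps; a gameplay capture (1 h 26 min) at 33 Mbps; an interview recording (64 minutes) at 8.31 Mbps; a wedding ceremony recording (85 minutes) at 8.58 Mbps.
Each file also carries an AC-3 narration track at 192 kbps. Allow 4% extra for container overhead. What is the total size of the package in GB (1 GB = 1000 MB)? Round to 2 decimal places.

33.39 GB

Audio: 192 kbps = 0.192 Mbps.
sports highlight package: 9.092 Mbps × 900 s × 1.04 = 8510.1 Mb
gameplay capture: 33.192 Mbps × 5160 s × 1.04 = 178121.5 Mb
interview recording: 8.502 Mbps × 3840 s × 1.04 = 33953.6 Mb
wedding ceremony recording: 8.772 Mbps × 5100 s × 1.04 = 46526.7 Mb
Total: 267111.9 Mb = 33389.0 MB.
= 33.39 GB.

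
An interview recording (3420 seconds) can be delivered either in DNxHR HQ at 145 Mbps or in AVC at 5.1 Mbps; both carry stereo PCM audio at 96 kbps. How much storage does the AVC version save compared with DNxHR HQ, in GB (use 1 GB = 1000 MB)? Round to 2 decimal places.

59.81 GB

Audio: 96 kbps = 0.096 Mbps.
DNxHR HQ: 145.096 Mbps × 3420 s = 496228.3 Mb = 62.029 GB.
AVC: 5.196 Mbps × 3420 s = 17770.3 Mb = 2.221 GB.
Saving: 62.029 − 2.221 = 59.807 GB.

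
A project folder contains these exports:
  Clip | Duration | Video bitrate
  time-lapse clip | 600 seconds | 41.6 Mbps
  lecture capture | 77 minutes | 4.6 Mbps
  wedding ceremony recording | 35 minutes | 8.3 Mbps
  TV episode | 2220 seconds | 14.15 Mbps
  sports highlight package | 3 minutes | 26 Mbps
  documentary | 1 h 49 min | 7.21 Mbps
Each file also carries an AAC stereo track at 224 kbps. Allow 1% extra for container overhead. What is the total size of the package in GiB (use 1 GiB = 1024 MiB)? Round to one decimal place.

Audio: 224 kbps = 0.224 Mbps.
time-lapse clip: 41.824 Mbps × 600 s × 1.01 = 25345.3 Mb
lecture capture: 4.824 Mbps × 4620 s × 1.01 = 22509.7 Mb
wedding ceremony recording: 8.524 Mbps × 2100 s × 1.01 = 18079.4 Mb
TV episode: 14.374 Mbps × 2220 s × 1.01 = 32229.4 Mb
sports highlight package: 26.224 Mbps × 180 s × 1.01 = 4767.5 Mb
documentary: 7.434 Mbps × 6540 s × 1.01 = 49104.5 Mb
Total: 152035.9 Mb = 19004.5 MB.
= 17.70 GiB.

17.7 GiB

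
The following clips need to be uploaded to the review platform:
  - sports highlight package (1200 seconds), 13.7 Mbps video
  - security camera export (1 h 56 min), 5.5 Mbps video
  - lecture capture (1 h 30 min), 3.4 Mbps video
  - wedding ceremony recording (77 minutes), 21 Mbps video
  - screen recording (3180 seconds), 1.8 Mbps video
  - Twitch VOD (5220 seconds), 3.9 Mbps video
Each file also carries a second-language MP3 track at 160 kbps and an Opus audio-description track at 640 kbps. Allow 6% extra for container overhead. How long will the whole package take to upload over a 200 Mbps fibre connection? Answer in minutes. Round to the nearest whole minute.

Audio total: 160 + 640 = 800 kbps = 0.800 Mbps.
sports highlight package: 14.500 Mbps × 1200 s × 1.06 = 18444.0 Mb
security camera export: 6.300 Mbps × 6960 s × 1.06 = 46478.9 Mb
lecture capture: 4.200 Mbps × 5400 s × 1.06 = 24040.8 Mb
wedding ceremony recording: 21.800 Mbps × 4620 s × 1.06 = 106759.0 Mb
screen recording: 2.600 Mbps × 3180 s × 1.06 = 8764.1 Mb
Twitch VOD: 4.700 Mbps × 5220 s × 1.06 = 26006.0 Mb
Total: 230492.8 Mb = 28811.6 MB.
At 200 Mbps: 230492.8 / 200 = 1152 s ≈ 19.2 minutes.

19 minutes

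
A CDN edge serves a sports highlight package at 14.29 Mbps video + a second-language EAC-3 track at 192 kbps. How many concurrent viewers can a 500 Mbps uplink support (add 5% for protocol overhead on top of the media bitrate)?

Audio: 192 kbps = 0.192 Mbps.
Per-viewer media rate: 14.482 Mbps.
On the wire with 5% overhead: 15.206 Mbps.
500 Mbps = 500.0 Mbps; 500.0 / 15.206 = 32.88 → 32 viewers.

32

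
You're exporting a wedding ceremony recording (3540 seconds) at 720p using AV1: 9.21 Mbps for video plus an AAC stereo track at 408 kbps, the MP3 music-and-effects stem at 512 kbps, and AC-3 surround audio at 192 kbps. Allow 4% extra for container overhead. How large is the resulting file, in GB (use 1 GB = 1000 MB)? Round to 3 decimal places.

Audio total: 408 + 512 + 192 = 1112 kbps = 1.112 Mbps.
Total bitrate: 9.21 + 1.112 = 10.322 Mbps.
Stream data: 10.322 Mbps × 3540 s = 36539.9 Mb.
With 4% container overhead: ×1.04.
38,001 Mb ÷ 8 = 4,750 MB → 4.750 GB.

4.750 GB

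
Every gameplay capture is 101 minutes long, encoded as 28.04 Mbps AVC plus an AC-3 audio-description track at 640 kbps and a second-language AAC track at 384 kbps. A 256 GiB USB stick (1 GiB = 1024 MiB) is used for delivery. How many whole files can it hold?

12

101 min = 6060 s
Audio total: 640 + 384 = 1024 kbps = 1.024 Mbps.
Total bitrate: 29.064 Mbps.
Per item: 29.064 Mbps × 6060 s = 176,128 Mb = 22,016 MB.
Capacity: 256 GiB = 2,199,023 Mb; 12.49 items → 12 complete.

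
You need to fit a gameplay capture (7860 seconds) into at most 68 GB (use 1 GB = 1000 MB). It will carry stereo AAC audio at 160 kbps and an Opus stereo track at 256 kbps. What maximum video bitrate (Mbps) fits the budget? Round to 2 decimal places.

Budget: 68 GB = 544000.0 Mb.
Total bitrate budget: 544000.0 Mb / 7860 s = 69.211 Mbps.
Audio total: 160 + 256 = 416 kbps = 0.416 Mbps.
Video: 69.211 − 0.416 = 68.795 Mbps.

68.80 Mbps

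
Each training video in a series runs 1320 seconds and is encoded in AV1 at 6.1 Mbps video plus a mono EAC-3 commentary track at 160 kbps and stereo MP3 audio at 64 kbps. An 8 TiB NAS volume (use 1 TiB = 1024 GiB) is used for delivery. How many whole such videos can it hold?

8429

Audio total: 160 + 64 = 224 kbps = 0.224 Mbps.
Total bitrate: 6.324 Mbps.
Per item: 6.324 Mbps × 1320 s = 8,348 Mb = 1,043 MB.
Capacity: 8 TiB = 70,368,744 Mb; 8429.74 items → 8429 complete.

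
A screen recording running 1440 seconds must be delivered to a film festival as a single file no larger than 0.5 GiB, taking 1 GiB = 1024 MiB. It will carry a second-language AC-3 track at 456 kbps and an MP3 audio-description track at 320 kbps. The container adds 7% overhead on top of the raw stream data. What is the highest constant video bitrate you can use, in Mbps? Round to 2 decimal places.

2.01 Mbps

Budget: 0.5 GiB = 4295.0 Mb.
Stream payload after overhead: 4295.0 / 1.07 = 4014.0 Mb.
Total bitrate budget: 4014.0 Mb / 1440 s = 2.787 Mbps.
Audio total: 456 + 320 = 776 kbps = 0.776 Mbps.
Video: 2.787 − 0.776 = 2.011 Mbps.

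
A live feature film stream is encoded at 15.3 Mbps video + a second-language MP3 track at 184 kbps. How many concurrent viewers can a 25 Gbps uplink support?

1614

Audio: 184 kbps = 0.184 Mbps.
Per-viewer media rate: 15.484 Mbps.
25 Gbps = 25,000 Mbps; 25,000 / 15.484 = 1614.57 → 1614 viewers.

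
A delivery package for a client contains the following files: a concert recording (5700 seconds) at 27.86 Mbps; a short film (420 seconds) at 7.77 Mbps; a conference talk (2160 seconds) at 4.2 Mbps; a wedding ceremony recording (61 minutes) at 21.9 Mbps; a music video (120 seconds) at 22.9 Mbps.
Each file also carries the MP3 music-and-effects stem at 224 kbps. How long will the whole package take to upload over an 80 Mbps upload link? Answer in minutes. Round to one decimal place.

53.5 minutes

Audio: 224 kbps = 0.224 Mbps.
concert recording: 28.084 Mbps × 5700 s = 160078.8 Mb
short film: 7.994 Mbps × 420 s = 3357.5 Mb
conference talk: 4.424 Mbps × 2160 s = 9555.8 Mb
wedding ceremony recording: 22.124 Mbps × 3660 s = 80973.8 Mb
music video: 23.124 Mbps × 120 s = 2774.9 Mb
Total: 256740.8 Mb = 32092.6 MB.
At 80 Mbps: 256740.8 / 80 = 3209 s ≈ 53.5 minutes.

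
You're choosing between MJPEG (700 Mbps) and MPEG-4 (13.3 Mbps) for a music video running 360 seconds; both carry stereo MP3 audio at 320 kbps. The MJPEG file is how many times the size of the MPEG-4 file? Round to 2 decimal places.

51.42

Audio: 320 kbps = 0.320 Mbps.
MJPEG: 700.320 Mbps × 360 s = 252115.2 Mb = 31.514 GB.
MPEG-4: 13.620 Mbps × 360 s = 4903.2 Mb = 0.613 GB.
Ratio: 31.514 / 0.613 = 51.419.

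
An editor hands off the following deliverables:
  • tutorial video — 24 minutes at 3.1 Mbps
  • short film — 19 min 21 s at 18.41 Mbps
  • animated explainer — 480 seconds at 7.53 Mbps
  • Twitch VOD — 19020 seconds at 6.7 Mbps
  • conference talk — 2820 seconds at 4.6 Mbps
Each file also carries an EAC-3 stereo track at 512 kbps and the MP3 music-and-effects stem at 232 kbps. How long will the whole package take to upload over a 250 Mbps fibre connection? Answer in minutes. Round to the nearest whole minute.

13 minutes

Audio total: 512 + 232 = 744 kbps = 0.744 Mbps.
tutorial video: 3.844 Mbps × 1440 s = 5535.4 Mb
short film: 19.154 Mbps × 1161 s = 22237.8 Mb
animated explainer: 8.274 Mbps × 480 s = 3971.5 Mb
Twitch VOD: 7.444 Mbps × 19020 s = 141584.9 Mb
conference talk: 5.344 Mbps × 2820 s = 15070.1 Mb
Total: 188399.6 Mb = 23550.0 MB.
At 250 Mbps: 188399.6 / 250 = 754 s ≈ 12.6 minutes.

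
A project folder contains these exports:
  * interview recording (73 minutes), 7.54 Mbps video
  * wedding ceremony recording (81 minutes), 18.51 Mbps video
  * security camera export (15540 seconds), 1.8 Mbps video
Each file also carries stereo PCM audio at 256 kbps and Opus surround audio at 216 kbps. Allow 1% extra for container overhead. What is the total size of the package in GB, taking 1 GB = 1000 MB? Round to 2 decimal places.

20.53 GB

Audio total: 256 + 216 = 472 kbps = 0.472 Mbps.
interview recording: 8.012 Mbps × 4380 s × 1.01 = 35443.5 Mb
wedding ceremony recording: 18.982 Mbps × 4860 s × 1.01 = 93175.0 Mb
security camera export: 2.272 Mbps × 15540 s × 1.01 = 35659.9 Mb
Total: 164278.5 Mb = 20534.8 MB.
= 20.53 GB.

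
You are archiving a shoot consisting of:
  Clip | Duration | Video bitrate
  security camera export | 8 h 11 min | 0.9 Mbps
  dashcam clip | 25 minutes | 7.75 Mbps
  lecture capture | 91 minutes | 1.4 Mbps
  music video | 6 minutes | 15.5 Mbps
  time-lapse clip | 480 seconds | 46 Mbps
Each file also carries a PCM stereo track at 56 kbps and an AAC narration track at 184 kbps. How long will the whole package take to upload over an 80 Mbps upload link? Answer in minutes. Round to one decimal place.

17.2 minutes

Audio total: 56 + 184 = 240 kbps = 0.240 Mbps.
security camera export: 1.140 Mbps × 29460 s = 33584.4 Mb
dashcam clip: 7.990 Mbps × 1500 s = 11985.0 Mb
lecture capture: 1.640 Mbps × 5460 s = 8954.4 Mb
music video: 15.740 Mbps × 360 s = 5666.4 Mb
time-lapse clip: 46.240 Mbps × 480 s = 22195.2 Mb
Total: 82385.4 Mb = 10298.2 MB.
At 80 Mbps: 82385.4 / 80 = 1030 s ≈ 17.2 minutes.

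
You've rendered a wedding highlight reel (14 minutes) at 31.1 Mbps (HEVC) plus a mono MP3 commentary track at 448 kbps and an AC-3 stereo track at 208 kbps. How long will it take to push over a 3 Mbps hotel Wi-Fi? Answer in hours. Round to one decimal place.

14 min = 840 s
Audio total: 448 + 208 = 656 kbps = 0.656 Mbps.
Total bitrate: 31.756 Mbps.
File: 31.756 Mbps × 840 s = 26675.0 Mb.
At 3 Mbps: 26675.0 / 3 = 8891.7 s ≈ 2.47 hours.

2.5 hours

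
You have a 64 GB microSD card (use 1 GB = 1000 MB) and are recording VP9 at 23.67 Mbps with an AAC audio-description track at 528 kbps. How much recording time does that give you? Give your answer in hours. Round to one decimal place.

Audio: 528 kbps = 0.528 Mbps.
Total bitrate: 23.67 + 0.528 = 24.198 Mbps.
Capacity: 64 GB = 512,000 Mb.
Recording time: 512,000 / 24.198 = 21,159 s ≈ 5.88 hours.

5.9 hours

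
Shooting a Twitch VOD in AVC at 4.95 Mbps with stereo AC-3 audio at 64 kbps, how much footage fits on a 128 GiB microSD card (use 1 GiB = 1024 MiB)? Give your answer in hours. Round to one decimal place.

Audio: 64 kbps = 0.064 Mbps.
Total bitrate: 4.95 + 0.064 = 5.014 Mbps.
Capacity: 128 GiB = 1,099,512 Mb.
Recording time: 1,099,512 / 5.014 = 219,288 s ≈ 60.9 hours.

60.9 hours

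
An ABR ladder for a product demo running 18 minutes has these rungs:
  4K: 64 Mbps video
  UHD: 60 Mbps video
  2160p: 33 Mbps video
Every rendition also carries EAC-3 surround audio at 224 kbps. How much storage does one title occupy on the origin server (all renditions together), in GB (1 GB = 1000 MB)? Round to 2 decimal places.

18 min = 1080 s
Audio: 224 kbps = 0.224 Mbps.
Sum of rendition bitrates: (64+0.224) + (60+0.224) + (33+0.224) = 157.672 Mbps.
× 1080 s = 170,286 Mb = 21,286 MB = 21.29 GB.

21.29 GB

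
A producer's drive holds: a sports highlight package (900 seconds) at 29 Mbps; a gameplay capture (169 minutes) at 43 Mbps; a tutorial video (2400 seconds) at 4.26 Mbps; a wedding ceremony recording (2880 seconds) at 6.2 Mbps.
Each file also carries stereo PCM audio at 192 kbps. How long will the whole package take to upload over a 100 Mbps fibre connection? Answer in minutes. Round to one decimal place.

Audio: 192 kbps = 0.192 Mbps.
sports highlight package: 29.192 Mbps × 900 s = 26272.8 Mb
gameplay capture: 43.192 Mbps × 10140 s = 437966.9 Mb
tutorial video: 4.452 Mbps × 2400 s = 10684.8 Mb
wedding ceremony recording: 6.392 Mbps × 2880 s = 18409.0 Mb
Total: 493333.4 Mb = 61666.7 MB.
At 100 Mbps: 493333.4 / 100 = 4933 s ≈ 82.2 minutes.

82.2 minutes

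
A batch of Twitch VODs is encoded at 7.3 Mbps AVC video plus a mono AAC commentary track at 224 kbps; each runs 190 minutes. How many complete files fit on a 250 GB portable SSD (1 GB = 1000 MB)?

190 min = 11400 s
Audio: 224 kbps = 0.224 Mbps.
Total bitrate: 7.524 Mbps.
Per item: 7.524 Mbps × 11400 s = 85,774 Mb = 10,722 MB.
Capacity: 250 GB = 2,000,000 Mb; 23.32 items → 23 complete.

23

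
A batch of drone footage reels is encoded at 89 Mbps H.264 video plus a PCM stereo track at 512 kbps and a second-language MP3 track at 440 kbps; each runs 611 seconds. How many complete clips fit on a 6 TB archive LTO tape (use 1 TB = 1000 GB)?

873

Audio total: 512 + 440 = 952 kbps = 0.952 Mbps.
Total bitrate: 89.952 Mbps.
Per item: 89.952 Mbps × 611 s = 54,961 Mb = 6,870 MB.
Capacity: 6 TB = 48,000,000 Mb; 873.35 items → 873 complete.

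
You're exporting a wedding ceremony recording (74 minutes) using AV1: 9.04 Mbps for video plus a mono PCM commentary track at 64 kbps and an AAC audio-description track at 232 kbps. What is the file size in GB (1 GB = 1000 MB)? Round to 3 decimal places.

5.181 GB

74 min = 4440 s
Audio total: 64 + 232 = 296 kbps = 0.296 Mbps.
Total bitrate: 9.04 + 0.296 = 9.336 Mbps.
Stream data: 9.336 Mbps × 4440 s = 41451.8 Mb.
41,452 Mb ÷ 8 = 5,181 MB → 5.181 GB.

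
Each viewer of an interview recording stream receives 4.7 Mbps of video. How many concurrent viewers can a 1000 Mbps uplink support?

212

1000 Mbps = 1,000 Mbps; 1,000 / 4.700 = 212.77 → 212 viewers.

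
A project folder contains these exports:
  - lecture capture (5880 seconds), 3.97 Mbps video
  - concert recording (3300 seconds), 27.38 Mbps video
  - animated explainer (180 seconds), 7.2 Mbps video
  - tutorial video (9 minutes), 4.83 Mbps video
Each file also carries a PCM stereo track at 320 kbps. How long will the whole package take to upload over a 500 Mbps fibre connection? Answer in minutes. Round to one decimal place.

Audio: 320 kbps = 0.320 Mbps.
lecture capture: 4.290 Mbps × 5880 s = 25225.2 Mb
concert recording: 27.700 Mbps × 3300 s = 91410.0 Mb
animated explainer: 7.520 Mbps × 180 s = 1353.6 Mb
tutorial video: 5.150 Mbps × 540 s = 2781.0 Mb
Total: 120769.8 Mb = 15096.2 MB.
At 500 Mbps: 120769.8 / 500 = 242 s ≈ 4.03 minutes.

4.0 minutes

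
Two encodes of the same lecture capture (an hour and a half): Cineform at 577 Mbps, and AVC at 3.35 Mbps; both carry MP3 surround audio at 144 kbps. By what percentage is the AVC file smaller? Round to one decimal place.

1.5 h = 5400 s
Audio: 144 kbps = 0.144 Mbps.
Cineform: 577.144 Mbps × 5400 s = 3116577.6 Mb = 389.572 GB.
AVC: 3.494 Mbps × 5400 s = 18867.6 Mb = 2.358 GB.
Reduction: (1 − 2.358/389.572) × 100 = 99.39%.

99.4%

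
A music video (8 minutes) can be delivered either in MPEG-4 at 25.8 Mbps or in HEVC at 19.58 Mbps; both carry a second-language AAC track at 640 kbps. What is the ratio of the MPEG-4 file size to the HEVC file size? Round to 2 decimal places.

1.31

8 min = 480 s
Audio: 640 kbps = 0.640 Mbps.
MPEG-4: 26.440 Mbps × 480 s = 12691.2 Mb = 1.477 GiB.
HEVC: 20.220 Mbps × 480 s = 9705.6 Mb = 1.130 GiB.
Ratio: 1.477 / 1.130 = 1.308.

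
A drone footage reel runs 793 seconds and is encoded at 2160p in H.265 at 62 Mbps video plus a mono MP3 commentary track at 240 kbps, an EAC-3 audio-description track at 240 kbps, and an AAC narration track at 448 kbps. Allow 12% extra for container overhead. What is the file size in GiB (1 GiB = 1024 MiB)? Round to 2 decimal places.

Audio total: 240 + 240 + 448 = 928 kbps = 0.928 Mbps.
Total bitrate: 62 + 0.928 = 62.928 Mbps.
Stream data: 62.928 Mbps × 793 s = 49901.9 Mb.
With 12% container overhead: ×1.12.
55,890 Mb = 6,986,266,560 bytes ÷ 1,073,741,824 = 6.506 GiB.

6.51 GiB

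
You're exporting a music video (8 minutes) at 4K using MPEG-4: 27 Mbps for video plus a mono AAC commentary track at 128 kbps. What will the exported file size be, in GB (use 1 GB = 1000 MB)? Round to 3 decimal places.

1.628 GB

8 min = 480 s
Audio: 128 kbps = 0.128 Mbps.
Total bitrate: 27 + 0.128 = 27.128 Mbps.
Stream data: 27.128 Mbps × 480 s = 13021.4 Mb.
13,021 Mb ÷ 8 = 1,628 MB → 1.628 GB.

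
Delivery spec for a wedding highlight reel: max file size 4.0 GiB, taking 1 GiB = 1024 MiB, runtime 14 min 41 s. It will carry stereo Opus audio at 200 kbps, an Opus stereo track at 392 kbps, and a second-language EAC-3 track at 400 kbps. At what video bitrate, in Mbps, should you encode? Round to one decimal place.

Budget: 4.0 GiB = 34359.7 Mb.
14 min 41 s = 881 s
Total bitrate budget: 34359.7 Mb / 881 s = 39.001 Mbps.
Audio total: 200 + 392 + 400 = 992 kbps = 0.992 Mbps.
Video: 39.001 − 0.992 = 38.009 Mbps.

38.0 Mbps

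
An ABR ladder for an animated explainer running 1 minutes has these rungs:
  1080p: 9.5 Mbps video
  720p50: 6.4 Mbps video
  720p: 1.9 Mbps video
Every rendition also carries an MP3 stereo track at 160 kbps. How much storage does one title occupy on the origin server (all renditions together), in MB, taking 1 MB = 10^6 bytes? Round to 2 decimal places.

Audio: 160 kbps = 0.160 Mbps.
Sum of rendition bitrates: (9.5+0.160) + (6.4+0.160) + (1.9+0.160) = 18.280 Mbps.
× 60 s = 1,097 Mb = 137.1 MB = 137.1 MB.

137.10 MB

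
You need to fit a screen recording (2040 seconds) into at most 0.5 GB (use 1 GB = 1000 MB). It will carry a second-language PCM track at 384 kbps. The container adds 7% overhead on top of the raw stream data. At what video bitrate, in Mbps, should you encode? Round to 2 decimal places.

1.45 Mbps

Budget: 0.5 GB = 4000.0 Mb.
Stream payload after overhead: 4000.0 / 1.07 = 3738.3 Mb.
Total bitrate budget: 3738.3 Mb / 2040 s = 1.833 Mbps.
Audio: 384 kbps = 0.384 Mbps.
Video: 1.833 − 0.384 = 1.449 Mbps.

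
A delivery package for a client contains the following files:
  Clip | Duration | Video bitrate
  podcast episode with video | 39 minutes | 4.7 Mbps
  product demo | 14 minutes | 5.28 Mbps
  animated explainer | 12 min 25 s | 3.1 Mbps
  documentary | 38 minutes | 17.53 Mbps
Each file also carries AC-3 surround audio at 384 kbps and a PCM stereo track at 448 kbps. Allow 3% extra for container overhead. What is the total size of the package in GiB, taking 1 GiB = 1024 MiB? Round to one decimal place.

Audio total: 384 + 448 = 832 kbps = 0.832 Mbps.
podcast episode with video: 5.532 Mbps × 2340 s × 1.03 = 13333.2 Mb
product demo: 6.112 Mbps × 840 s × 1.03 = 5288.1 Mb
animated explainer: 3.932 Mbps × 745 s × 1.03 = 3017.2 Mb
documentary: 18.362 Mbps × 2280 s × 1.03 = 43121.3 Mb
Total: 64759.9 Mb = 8095.0 MB.
= 7.539 GiB.

7.5 GiB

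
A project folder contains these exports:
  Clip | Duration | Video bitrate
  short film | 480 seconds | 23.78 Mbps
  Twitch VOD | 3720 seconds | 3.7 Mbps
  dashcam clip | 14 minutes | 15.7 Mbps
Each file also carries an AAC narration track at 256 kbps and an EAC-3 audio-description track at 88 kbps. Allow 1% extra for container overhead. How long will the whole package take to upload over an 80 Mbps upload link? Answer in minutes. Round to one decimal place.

8.4 minutes

Audio total: 256 + 88 = 344 kbps = 0.344 Mbps.
short film: 24.124 Mbps × 480 s × 1.01 = 11695.3 Mb
Twitch VOD: 4.044 Mbps × 3720 s × 1.01 = 15194.1 Mb
dashcam clip: 16.044 Mbps × 840 s × 1.01 = 13611.7 Mb
Total: 40501.2 Mb = 5062.6 MB.
At 80 Mbps: 40501.2 / 80 = 506 s ≈ 8.44 minutes.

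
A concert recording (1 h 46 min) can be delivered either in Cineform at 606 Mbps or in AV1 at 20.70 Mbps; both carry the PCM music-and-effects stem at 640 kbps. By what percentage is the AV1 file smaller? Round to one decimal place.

1 h 46 min = 106 min = 6360 s
Audio: 640 kbps = 0.640 Mbps.
Cineform: 606.640 Mbps × 6360 s = 3858230.4 Mb = 482.279 GB.
AV1: 21.340 Mbps × 6360 s = 135722.4 Mb = 16.965 GB.
Reduction: (1 − 16.965/482.279) × 100 = 96.48%.

96.5%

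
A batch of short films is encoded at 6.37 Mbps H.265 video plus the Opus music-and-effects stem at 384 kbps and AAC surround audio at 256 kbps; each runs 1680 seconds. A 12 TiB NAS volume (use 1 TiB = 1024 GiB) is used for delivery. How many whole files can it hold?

Audio total: 384 + 256 = 640 kbps = 0.640 Mbps.
Total bitrate: 7.010 Mbps.
Per item: 7.010 Mbps × 1680 s = 11,777 Mb = 1,472 MB.
Capacity: 12 TiB = 105,553,116 Mb; 8962.80 items → 8962 complete.

8962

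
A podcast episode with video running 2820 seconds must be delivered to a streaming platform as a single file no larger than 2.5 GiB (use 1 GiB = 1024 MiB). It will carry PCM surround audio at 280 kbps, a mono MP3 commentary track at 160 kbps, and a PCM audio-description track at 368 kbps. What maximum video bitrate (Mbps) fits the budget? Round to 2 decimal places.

6.81 Mbps

Budget: 2.5 GiB = 21474.8 Mb.
Total bitrate budget: 21474.8 Mb / 2820 s = 7.615 Mbps.
Audio total: 280 + 160 + 368 = 808 kbps = 0.808 Mbps.
Video: 7.615 − 0.808 = 6.807 Mbps.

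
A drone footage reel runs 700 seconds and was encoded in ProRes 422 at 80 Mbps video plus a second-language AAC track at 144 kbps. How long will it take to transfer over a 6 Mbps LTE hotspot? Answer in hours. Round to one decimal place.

Audio: 144 kbps = 0.144 Mbps.
Total bitrate: 80.144 Mbps.
File: 80.144 Mbps × 700 s = 56100.8 Mb.
At 6 Mbps: 56100.8 / 6 = 9350.1 s ≈ 2.6 hours.

2.6 hours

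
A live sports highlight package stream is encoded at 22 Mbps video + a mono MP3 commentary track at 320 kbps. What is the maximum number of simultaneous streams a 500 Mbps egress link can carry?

Audio: 320 kbps = 0.320 Mbps.
Per-viewer media rate: 22.320 Mbps.
500 Mbps = 500.0 Mbps; 500.0 / 22.320 = 22.40 → 22 viewers.

22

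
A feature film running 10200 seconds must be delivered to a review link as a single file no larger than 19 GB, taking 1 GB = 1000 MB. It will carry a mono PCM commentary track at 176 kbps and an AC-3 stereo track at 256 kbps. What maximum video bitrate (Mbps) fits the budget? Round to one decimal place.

Budget: 19 GB = 152000.0 Mb.
Total bitrate budget: 152000.0 Mb / 10200 s = 14.902 Mbps.
Audio total: 176 + 256 = 432 kbps = 0.432 Mbps.
Video: 14.902 − 0.432 = 14.470 Mbps.

14.5 Mbps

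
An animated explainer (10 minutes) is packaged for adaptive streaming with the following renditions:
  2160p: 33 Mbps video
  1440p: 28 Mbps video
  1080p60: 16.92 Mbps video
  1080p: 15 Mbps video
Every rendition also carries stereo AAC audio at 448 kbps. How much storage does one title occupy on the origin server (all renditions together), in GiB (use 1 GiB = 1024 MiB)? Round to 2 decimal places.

6.62 GiB

10 min = 600 s
Audio: 448 kbps = 0.448 Mbps.
Sum of rendition bitrates: (33+0.448) + (28+0.448) + (16.92+0.448) + (15+0.448) = 94.712 Mbps.
× 600 s = 56,827 Mb = 7,103 MB = 6.616 GiB.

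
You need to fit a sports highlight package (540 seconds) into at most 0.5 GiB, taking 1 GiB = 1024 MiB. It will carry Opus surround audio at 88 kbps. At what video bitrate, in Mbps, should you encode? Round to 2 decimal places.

Budget: 0.5 GiB = 4295.0 Mb.
Total bitrate budget: 4295.0 Mb / 540 s = 7.954 Mbps.
Audio: 88 kbps = 0.088 Mbps.
Video: 7.954 − 0.088 = 7.866 Mbps.

7.87 Mbps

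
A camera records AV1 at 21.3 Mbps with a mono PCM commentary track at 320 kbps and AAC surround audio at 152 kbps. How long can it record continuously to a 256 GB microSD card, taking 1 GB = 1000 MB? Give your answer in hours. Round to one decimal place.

26.1 hours

Audio total: 320 + 152 = 472 kbps = 0.472 Mbps.
Total bitrate: 21.3 + 0.472 = 21.772 Mbps.
Capacity: 256 GB = 2,048,000 Mb.
Recording time: 2,048,000 / 21.772 = 94,066 s ≈ 26.1 hours.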